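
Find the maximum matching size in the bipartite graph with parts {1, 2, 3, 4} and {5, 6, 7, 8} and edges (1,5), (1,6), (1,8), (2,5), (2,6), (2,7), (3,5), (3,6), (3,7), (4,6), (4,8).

Step 1: List the neighbors of each left vertex:
  1: 5, 6, 8
  2: 5, 6, 7
  3: 5, 6, 7
  4: 6, 8

Step 2: Greedily match left vertices, then look for augmenting paths:
  Match 1 -- 5
  Match 2 -- 6
  Match 3 -- 7
  Match 4 -- 8
  No augmenting path remains.

Step 3: Verify this is maximum:
  Matching size 4 = min(|L|, |R|) = min(4, 4), which is an upper bound, so this matching is maximum.

Maximum matching: {(1,5), (2,6), (3,7), (4,8)}
Size: 4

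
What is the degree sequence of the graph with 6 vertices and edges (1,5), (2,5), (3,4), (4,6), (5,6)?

Step 1: Count edges incident to each vertex:
  deg(1) = 1 (neighbors: 5)
  deg(2) = 1 (neighbors: 5)
  deg(3) = 1 (neighbors: 4)
  deg(4) = 2 (neighbors: 3, 6)
  deg(5) = 3 (neighbors: 1, 2, 6)
  deg(6) = 2 (neighbors: 4, 5)

Step 2: Sort degrees in non-increasing order:
  Degrees: [1, 1, 1, 2, 3, 2] -> sorted: [3, 2, 2, 1, 1, 1]

Degree sequence: [3, 2, 2, 1, 1, 1]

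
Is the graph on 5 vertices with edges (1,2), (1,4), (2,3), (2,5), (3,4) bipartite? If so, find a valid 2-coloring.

Step 1: Attempt 2-coloring using BFS:
  Start at vertex 1, assign color 0
  Color vertex 2 with color 1 (neighbor of 1)
  Color vertex 4 with color 1 (neighbor of 1)
  Color vertex 3 with color 0 (neighbor of 2)
  Color vertex 5 with color 0 (neighbor of 2)

Step 2: 2-coloring succeeded. No conflicts found.
  Set A (color 0): {1, 3, 5}
  Set B (color 1): {2, 4}

The graph is bipartite with partition {1, 3, 5}, {2, 4}.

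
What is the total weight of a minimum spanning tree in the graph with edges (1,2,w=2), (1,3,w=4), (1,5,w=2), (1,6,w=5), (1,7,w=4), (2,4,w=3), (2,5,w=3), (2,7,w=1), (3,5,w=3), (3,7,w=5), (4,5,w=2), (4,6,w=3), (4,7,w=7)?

Apply Kruskal's algorithm (sort edges by weight, add if no cycle):

Sorted edges by weight:
  (2,7) w=1
  (1,5) w=2
  (1,2) w=2
  (4,5) w=2
  (2,4) w=3
  (2,5) w=3
  (3,5) w=3
  (4,6) w=3
  (1,7) w=4
  (1,3) w=4
  (1,6) w=5
  (3,7) w=5
  (4,7) w=7

Add edge (2,7) w=1 -- no cycle. Running total: 1
Add edge (1,5) w=2 -- no cycle. Running total: 3
Add edge (1,2) w=2 -- no cycle. Running total: 5
Add edge (4,5) w=2 -- no cycle. Running total: 7
Skip edge (2,4) w=3 -- would create cycle
Skip edge (2,5) w=3 -- would create cycle
Add edge (3,5) w=3 -- no cycle. Running total: 10
Add edge (4,6) w=3 -- no cycle. Running total: 13

MST edges: (2,7,w=1), (1,5,w=2), (1,2,w=2), (4,5,w=2), (3,5,w=3), (4,6,w=3)
Total MST weight: 1 + 2 + 2 + 2 + 3 + 3 = 13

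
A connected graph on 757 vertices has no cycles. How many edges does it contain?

A tree on n vertices always has exactly n - 1 edges.
For n = 757: edges = 757 - 1 = 756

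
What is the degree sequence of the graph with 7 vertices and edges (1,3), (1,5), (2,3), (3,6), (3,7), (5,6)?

Step 1: Count edges incident to each vertex:
  deg(1) = 2 (neighbors: 3, 5)
  deg(2) = 1 (neighbors: 3)
  deg(3) = 4 (neighbors: 1, 2, 6, 7)
  deg(4) = 0 (neighbors: none)
  deg(5) = 2 (neighbors: 1, 6)
  deg(6) = 2 (neighbors: 3, 5)
  deg(7) = 1 (neighbors: 3)

Step 2: Sort degrees in non-increasing order:
  Degrees: [2, 1, 4, 0, 2, 2, 1] -> sorted: [4, 2, 2, 2, 1, 1, 0]

Degree sequence: [4, 2, 2, 2, 1, 1, 0]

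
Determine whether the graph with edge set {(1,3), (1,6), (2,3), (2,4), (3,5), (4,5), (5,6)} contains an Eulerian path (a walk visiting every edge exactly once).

Step 1: Find the degree of each vertex:
  deg(1) = 2
  deg(2) = 2
  deg(3) = 3
  deg(4) = 2
  deg(5) = 3
  deg(6) = 2

Step 2: Count vertices with odd degree:
  Odd-degree vertices: 3, 5 (2 total)

Step 3: Apply Euler's theorem:
  - Eulerian circuit exists iff graph is connected and all vertices have even degree
  - Eulerian path exists iff graph is connected and has 0 or 2 odd-degree vertices

Graph is connected with exactly 2 odd-degree vertices (3, 5).
Eulerian path exists (starting and ending at the odd-degree vertices), but no Eulerian circuit.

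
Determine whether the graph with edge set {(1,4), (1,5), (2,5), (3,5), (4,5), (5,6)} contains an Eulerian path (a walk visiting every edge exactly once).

Step 1: Find the degree of each vertex:
  deg(1) = 2
  deg(2) = 1
  deg(3) = 1
  deg(4) = 2
  deg(5) = 5
  deg(6) = 1

Step 2: Count vertices with odd degree:
  Odd-degree vertices: 2, 3, 5, 6 (4 total)

Step 3: Apply Euler's theorem:
  - Eulerian circuit exists iff graph is connected and all vertices have even degree
  - Eulerian path exists iff graph is connected and has 0 or 2 odd-degree vertices

Graph has 4 odd-degree vertices (need 0 or 2).
Neither Eulerian path nor Eulerian circuit exists.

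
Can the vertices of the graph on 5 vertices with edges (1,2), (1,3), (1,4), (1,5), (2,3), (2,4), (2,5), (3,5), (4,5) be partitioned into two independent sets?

Step 1: Attempt 2-coloring using BFS:
  Start at vertex 1, assign color 0
  Color vertex 2 with color 1 (neighbor of 1)
  Color vertex 3 with color 1 (neighbor of 1)
  Color vertex 4 with color 1 (neighbor of 1)
  Color vertex 5 with color 1 (neighbor of 1)

Step 2: Conflict found! Vertices 2 and 3 are adjacent but have the same color.
This means the graph contains an odd cycle.

The graph is NOT bipartite.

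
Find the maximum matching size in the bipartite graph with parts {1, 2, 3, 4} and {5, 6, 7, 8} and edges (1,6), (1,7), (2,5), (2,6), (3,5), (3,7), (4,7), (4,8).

Step 1: List the neighbors of each left vertex:
  1: 6, 7
  2: 5, 6
  3: 5, 7
  4: 7, 8

Step 2: Greedily match left vertices, then look for augmenting paths:
  Match 1 -- 6
  Match 2 -- 5
  Match 3 -- 7
  Match 4 -- 8
  No augmenting path remains.

Step 3: Verify this is maximum:
  Matching size 4 = min(|L|, |R|) = min(4, 4), which is an upper bound, so this matching is maximum.

Maximum matching: {(1,6), (2,5), (3,7), (4,8)}
Size: 4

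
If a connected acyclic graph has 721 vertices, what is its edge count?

A tree on n vertices always has exactly n - 1 edges.
For n = 721: edges = 721 - 1 = 720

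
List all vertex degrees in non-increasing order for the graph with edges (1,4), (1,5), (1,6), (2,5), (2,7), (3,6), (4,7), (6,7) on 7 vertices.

Step 1: Count edges incident to each vertex:
  deg(1) = 3 (neighbors: 4, 5, 6)
  deg(2) = 2 (neighbors: 5, 7)
  deg(3) = 1 (neighbors: 6)
  deg(4) = 2 (neighbors: 1, 7)
  deg(5) = 2 (neighbors: 1, 2)
  deg(6) = 3 (neighbors: 1, 3, 7)
  deg(7) = 3 (neighbors: 2, 4, 6)

Step 2: Sort degrees in non-increasing order:
  Degrees: [3, 2, 1, 2, 2, 3, 3] -> sorted: [3, 3, 3, 2, 2, 2, 1]

Degree sequence: [3, 3, 3, 2, 2, 2, 1]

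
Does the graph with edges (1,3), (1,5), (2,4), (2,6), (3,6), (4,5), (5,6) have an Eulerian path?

Step 1: Find the degree of each vertex:
  deg(1) = 2
  deg(2) = 2
  deg(3) = 2
  deg(4) = 2
  deg(5) = 3
  deg(6) = 3

Step 2: Count vertices with odd degree:
  Odd-degree vertices: 5, 6 (2 total)

Step 3: Apply Euler's theorem:
  - Eulerian circuit exists iff graph is connected and all vertices have even degree
  - Eulerian path exists iff graph is connected and has 0 or 2 odd-degree vertices

Graph is connected with exactly 2 odd-degree vertices (5, 6).
Eulerian path exists (starting and ending at the odd-degree vertices), but no Eulerian circuit.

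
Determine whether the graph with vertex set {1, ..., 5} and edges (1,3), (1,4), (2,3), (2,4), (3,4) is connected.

Step 1: Build adjacency list from edges:
  1: 3, 4
  2: 3, 4
  3: 1, 2, 4
  4: 1, 2, 3
  5: (none)

Step 2: Run BFS/DFS from vertex 1:
  Visited: {1, 3, 4, 2}
  Reached 4 of 5 vertices

Step 3: Only 4 of 5 vertices reached. Graph is disconnected.
Connected components: {1, 2, 3, 4}, {5}
Answer: No, the graph is not connected (2 components).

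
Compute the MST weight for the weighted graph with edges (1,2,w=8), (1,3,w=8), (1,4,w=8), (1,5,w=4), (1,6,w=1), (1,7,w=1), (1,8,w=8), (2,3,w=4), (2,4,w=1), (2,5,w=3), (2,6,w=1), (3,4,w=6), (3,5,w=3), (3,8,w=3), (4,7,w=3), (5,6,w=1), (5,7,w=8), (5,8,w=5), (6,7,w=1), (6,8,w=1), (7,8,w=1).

Apply Kruskal's algorithm (sort edges by weight, add if no cycle):

Sorted edges by weight:
  (1,7) w=1
  (1,6) w=1
  (2,4) w=1
  (2,6) w=1
  (5,6) w=1
  (6,7) w=1
  (6,8) w=1
  (7,8) w=1
  (2,5) w=3
  (3,5) w=3
  (3,8) w=3
  (4,7) w=3
  (1,5) w=4
  (2,3) w=4
  (5,8) w=5
  (3,4) w=6
  (1,2) w=8
  (1,3) w=8
  (1,4) w=8
  (1,8) w=8
  (5,7) w=8

Add edge (1,7) w=1 -- no cycle. Running total: 1
Add edge (1,6) w=1 -- no cycle. Running total: 2
Add edge (2,4) w=1 -- no cycle. Running total: 3
Add edge (2,6) w=1 -- no cycle. Running total: 4
Add edge (5,6) w=1 -- no cycle. Running total: 5
Skip edge (6,7) w=1 -- would create cycle
Add edge (6,8) w=1 -- no cycle. Running total: 6
Skip edge (7,8) w=1 -- would create cycle
Skip edge (2,5) w=3 -- would create cycle
Add edge (3,5) w=3 -- no cycle. Running total: 9

MST edges: (1,7,w=1), (1,6,w=1), (2,4,w=1), (2,6,w=1), (5,6,w=1), (6,8,w=1), (3,5,w=3)
Total MST weight: 1 + 1 + 1 + 1 + 1 + 1 + 3 = 9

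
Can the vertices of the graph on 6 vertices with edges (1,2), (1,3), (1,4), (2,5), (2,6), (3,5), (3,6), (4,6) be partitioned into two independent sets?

Step 1: Attempt 2-coloring using BFS:
  Start at vertex 1, assign color 0
  Color vertex 2 with color 1 (neighbor of 1)
  Color vertex 3 with color 1 (neighbor of 1)
  Color vertex 4 with color 1 (neighbor of 1)
  Color vertex 5 with color 0 (neighbor of 2)
  Color vertex 6 with color 0 (neighbor of 2)

Step 2: 2-coloring succeeded. No conflicts found.
  Set A (color 0): {1, 5, 6}
  Set B (color 1): {2, 3, 4}

The graph is bipartite with partition {1, 5, 6}, {2, 3, 4}.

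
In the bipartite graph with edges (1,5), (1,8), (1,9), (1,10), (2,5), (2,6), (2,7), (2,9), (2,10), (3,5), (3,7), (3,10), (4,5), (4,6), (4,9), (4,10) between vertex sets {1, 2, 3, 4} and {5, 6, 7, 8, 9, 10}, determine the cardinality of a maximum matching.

Step 1: List the neighbors of each left vertex:
  1: 5, 8, 9, 10
  2: 5, 6, 7, 9, 10
  3: 5, 7, 10
  4: 5, 6, 9, 10

Step 2: Greedily match left vertices, then look for augmenting paths:
  Match 1 -- 5
  Match 2 -- 6
  Match 3 -- 7
  Match 4 -- 9
  No augmenting path remains.

Step 3: Verify this is maximum:
  Matching size 4 = min(|L|, |R|) = min(4, 6), which is an upper bound, so this matching is maximum.

Maximum matching: {(1,5), (2,6), (3,7), (4,9)}
Size: 4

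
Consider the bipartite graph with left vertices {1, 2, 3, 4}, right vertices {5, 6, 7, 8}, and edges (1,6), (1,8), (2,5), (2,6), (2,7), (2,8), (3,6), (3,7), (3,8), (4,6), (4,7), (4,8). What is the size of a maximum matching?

Step 1: List the neighbors of each left vertex:
  1: 6, 8
  2: 5, 6, 7, 8
  3: 6, 7, 8
  4: 6, 7, 8

Step 2: Greedily match left vertices, then look for augmenting paths:
  Match 1 -- 6
  Match 2 -- 5
  Match 3 -- 7
  Match 4 -- 8
  No augmenting path remains.

Step 3: Verify this is maximum:
  Matching size 4 = min(|L|, |R|) = min(4, 4), which is an upper bound, so this matching is maximum.

Maximum matching: {(1,6), (2,5), (3,7), (4,8)}
Size: 4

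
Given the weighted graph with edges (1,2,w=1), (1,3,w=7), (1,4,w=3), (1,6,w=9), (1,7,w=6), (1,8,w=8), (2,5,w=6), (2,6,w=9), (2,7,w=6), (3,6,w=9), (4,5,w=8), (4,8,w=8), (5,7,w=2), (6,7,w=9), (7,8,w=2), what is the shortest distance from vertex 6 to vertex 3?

Step 1: Build adjacency list with weights:
  1: 2(w=1), 3(w=7), 4(w=3), 6(w=9), 7(w=6), 8(w=8)
  2: 1(w=1), 5(w=6), 6(w=9), 7(w=6)
  3: 1(w=7), 6(w=9)
  4: 1(w=3), 5(w=8), 8(w=8)
  5: 2(w=6), 4(w=8), 7(w=2)
  6: 1(w=9), 2(w=9), 3(w=9), 7(w=9)
  7: 1(w=6), 2(w=6), 5(w=2), 6(w=9), 8(w=2)
  8: 1(w=8), 4(w=8), 7(w=2)

Step 2: Apply Dijkstra's algorithm from vertex 6:
  Visit vertex 6 (distance=0)
    Update dist[1] = 9
    Update dist[2] = 9
    Update dist[3] = 9
    Update dist[7] = 9
  Visit vertex 1 (distance=9)
    Update dist[4] = 12
    Update dist[8] = 17
  Visit vertex 2 (distance=9)
    Update dist[5] = 15
  Visit vertex 3 (distance=9)

Step 3: Shortest path: 6 -> 3
Total weight: 9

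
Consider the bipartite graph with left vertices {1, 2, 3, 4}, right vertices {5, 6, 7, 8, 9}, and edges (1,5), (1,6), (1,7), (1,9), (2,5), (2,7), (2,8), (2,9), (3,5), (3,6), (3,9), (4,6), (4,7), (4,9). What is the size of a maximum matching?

Step 1: List the neighbors of each left vertex:
  1: 5, 6, 7, 9
  2: 5, 7, 8, 9
  3: 5, 6, 9
  4: 6, 7, 9

Step 2: Greedily match left vertices, then look for augmenting paths:
  Match 1 -- 5
  Match 2 -- 7
  Match 3 -- 6
  Match 4 -- 9
  No augmenting path remains.

Step 3: Verify this is maximum:
  Matching size 4 = min(|L|, |R|) = min(4, 5), which is an upper bound, so this matching is maximum.

Maximum matching: {(1,5), (2,7), (3,6), (4,9)}
Size: 4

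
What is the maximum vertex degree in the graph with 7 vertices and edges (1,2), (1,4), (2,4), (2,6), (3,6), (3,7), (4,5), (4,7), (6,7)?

Step 1: Count edges incident to each vertex:
  deg(1) = 2 (neighbors: 2, 4)
  deg(2) = 3 (neighbors: 1, 4, 6)
  deg(3) = 2 (neighbors: 6, 7)
  deg(4) = 4 (neighbors: 1, 2, 5, 7)
  deg(5) = 1 (neighbors: 4)
  deg(6) = 3 (neighbors: 2, 3, 7)
  deg(7) = 3 (neighbors: 3, 4, 6)

Step 2: Find maximum:
  max(2, 3, 2, 4, 1, 3, 3) = 4 (vertex 4)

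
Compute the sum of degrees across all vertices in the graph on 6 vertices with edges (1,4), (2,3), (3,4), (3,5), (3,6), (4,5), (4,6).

Step 1: Count edges incident to each vertex:
  deg(1) = 1 (neighbors: 4)
  deg(2) = 1 (neighbors: 3)
  deg(3) = 4 (neighbors: 2, 4, 5, 6)
  deg(4) = 4 (neighbors: 1, 3, 5, 6)
  deg(5) = 2 (neighbors: 3, 4)
  deg(6) = 2 (neighbors: 3, 4)

Step 2: Sum all degrees:
  1 + 1 + 4 + 4 + 2 + 2 = 14

Verification: sum of degrees = 2 * |E| = 2 * 7 = 14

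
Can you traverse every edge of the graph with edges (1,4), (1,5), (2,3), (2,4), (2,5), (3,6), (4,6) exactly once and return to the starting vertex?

Step 1: Find the degree of each vertex:
  deg(1) = 2
  deg(2) = 3
  deg(3) = 2
  deg(4) = 3
  deg(5) = 2
  deg(6) = 2

Step 2: Count vertices with odd degree:
  Odd-degree vertices: 2, 4 (2 total)

Step 3: Apply Euler's theorem:
  - Eulerian circuit exists iff graph is connected and all vertices have even degree
  - Eulerian path exists iff graph is connected and has 0 or 2 odd-degree vertices

Graph is connected with exactly 2 odd-degree vertices (2, 4).
Eulerian path exists (starting and ending at the odd-degree vertices), but no Eulerian circuit.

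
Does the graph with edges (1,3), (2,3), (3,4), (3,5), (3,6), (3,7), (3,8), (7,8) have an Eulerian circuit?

Step 1: Find the degree of each vertex:
  deg(1) = 1
  deg(2) = 1
  deg(3) = 7
  deg(4) = 1
  deg(5) = 1
  deg(6) = 1
  deg(7) = 2
  deg(8) = 2

Step 2: Count vertices with odd degree:
  Odd-degree vertices: 1, 2, 3, 4, 5, 6 (6 total)

Step 3: Apply Euler's theorem:
  - Eulerian circuit exists iff graph is connected and all vertices have even degree
  - Eulerian path exists iff graph is connected and has 0 or 2 odd-degree vertices

Graph has 6 odd-degree vertices (need 0 or 2).
Neither Eulerian path nor Eulerian circuit exists.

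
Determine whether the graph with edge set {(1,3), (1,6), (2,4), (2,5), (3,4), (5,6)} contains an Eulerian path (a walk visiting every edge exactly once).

Step 1: Find the degree of each vertex:
  deg(1) = 2
  deg(2) = 2
  deg(3) = 2
  deg(4) = 2
  deg(5) = 2
  deg(6) = 2

Step 2: Count vertices with odd degree:
  All vertices have even degree (0 odd-degree vertices)

Step 3: Apply Euler's theorem:
  - Eulerian circuit exists iff graph is connected and all vertices have even degree
  - Eulerian path exists iff graph is connected and has 0 or 2 odd-degree vertices

Graph is connected with 0 odd-degree vertices.
Both Eulerian circuit and Eulerian path exist.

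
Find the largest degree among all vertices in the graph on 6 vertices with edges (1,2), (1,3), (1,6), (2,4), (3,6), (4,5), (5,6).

Step 1: Count edges incident to each vertex:
  deg(1) = 3 (neighbors: 2, 3, 6)
  deg(2) = 2 (neighbors: 1, 4)
  deg(3) = 2 (neighbors: 1, 6)
  deg(4) = 2 (neighbors: 2, 5)
  deg(5) = 2 (neighbors: 4, 6)
  deg(6) = 3 (neighbors: 1, 3, 5)

Step 2: Find maximum:
  max(3, 2, 2, 2, 2, 3) = 3 (vertex 1)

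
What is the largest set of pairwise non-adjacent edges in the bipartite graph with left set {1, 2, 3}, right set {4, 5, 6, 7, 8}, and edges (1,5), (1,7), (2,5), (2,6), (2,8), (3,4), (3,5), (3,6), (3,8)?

Step 1: List the neighbors of each left vertex:
  1: 5, 7
  2: 5, 6, 8
  3: 4, 5, 6, 8

Step 2: Greedily match left vertices, then look for augmenting paths:
  Match 1 -- 5
  Match 2 -- 6
  Match 3 -- 4
  No augmenting path remains.

Step 3: Verify this is maximum:
  Matching size 3 = min(|L|, |R|) = min(3, 5), which is an upper bound, so this matching is maximum.

Maximum matching: {(1,5), (2,6), (3,4)}
Size: 3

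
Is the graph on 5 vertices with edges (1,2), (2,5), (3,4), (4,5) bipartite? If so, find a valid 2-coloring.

Step 1: Attempt 2-coloring using BFS:
  Start at vertex 1, assign color 0
  Color vertex 2 with color 1 (neighbor of 1)
  Color vertex 5 with color 0 (neighbor of 2)
  Color vertex 4 with color 1 (neighbor of 5)
  Color vertex 3 with color 0 (neighbor of 4)

Step 2: 2-coloring succeeded. No conflicts found.
  Set A (color 0): {1, 3, 5}
  Set B (color 1): {2, 4}

The graph is bipartite with partition {1, 3, 5}, {2, 4}.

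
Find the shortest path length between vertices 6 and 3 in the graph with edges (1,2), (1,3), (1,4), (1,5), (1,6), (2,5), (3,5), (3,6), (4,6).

Step 1: Build adjacency list:
  1: 2, 3, 4, 5, 6
  2: 1, 5
  3: 1, 5, 6
  4: 1, 6
  5: 1, 2, 3
  6: 1, 3, 4

Step 2: BFS from vertex 6 to find shortest path to 3:
  vertex 1 reached at distance 1
  vertex 3 reached at distance 1

Step 3: Shortest path: 6 -> 3
Path length: 1 edge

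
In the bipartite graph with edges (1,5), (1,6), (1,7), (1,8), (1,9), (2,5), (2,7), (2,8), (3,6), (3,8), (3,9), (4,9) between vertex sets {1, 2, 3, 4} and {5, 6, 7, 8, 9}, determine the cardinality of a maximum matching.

Step 1: List the neighbors of each left vertex:
  1: 5, 6, 7, 8, 9
  2: 5, 7, 8
  3: 6, 8, 9
  4: 9

Step 2: Greedily match left vertices, then look for augmenting paths:
  Match 1 -- 5
  Match 2 -- 7
  Match 3 -- 6
  Match 4 -- 9
  No augmenting path remains.

Step 3: Verify this is maximum:
  Matching size 4 = min(|L|, |R|) = min(4, 5), which is an upper bound, so this matching is maximum.

Maximum matching: {(1,5), (2,7), (3,6), (4,9)}
Size: 4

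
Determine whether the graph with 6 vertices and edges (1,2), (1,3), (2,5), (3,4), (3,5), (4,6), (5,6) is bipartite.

Step 1: Attempt 2-coloring using BFS:
  Start at vertex 1, assign color 0
  Color vertex 2 with color 1 (neighbor of 1)
  Color vertex 3 with color 1 (neighbor of 1)
  Color vertex 5 with color 0 (neighbor of 2)
  Color vertex 4 with color 0 (neighbor of 3)
  Color vertex 6 with color 1 (neighbor of 5)

Step 2: 2-coloring succeeded. No conflicts found.
  Set A (color 0): {1, 4, 5}
  Set B (color 1): {2, 3, 6}

The graph is bipartite with partition {1, 4, 5}, {2, 3, 6}.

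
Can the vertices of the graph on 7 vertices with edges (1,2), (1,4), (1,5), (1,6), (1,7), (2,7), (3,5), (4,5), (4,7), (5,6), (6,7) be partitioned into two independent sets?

Step 1: Attempt 2-coloring using BFS:
  Start at vertex 1, assign color 0
  Color vertex 2 with color 1 (neighbor of 1)
  Color vertex 4 with color 1 (neighbor of 1)
  Color vertex 5 with color 1 (neighbor of 1)
  Color vertex 6 with color 1 (neighbor of 1)
  Color vertex 7 with color 1 (neighbor of 1)

Step 2: Conflict found! Vertices 2 and 7 are adjacent but have the same color.
This means the graph contains an odd cycle.

The graph is NOT bipartite.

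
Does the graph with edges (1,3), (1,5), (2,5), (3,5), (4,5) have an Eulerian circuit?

Step 1: Find the degree of each vertex:
  deg(1) = 2
  deg(2) = 1
  deg(3) = 2
  deg(4) = 1
  deg(5) = 4

Step 2: Count vertices with odd degree:
  Odd-degree vertices: 2, 4 (2 total)

Step 3: Apply Euler's theorem:
  - Eulerian circuit exists iff graph is connected and all vertices have even degree
  - Eulerian path exists iff graph is connected and has 0 or 2 odd-degree vertices

Graph is connected with exactly 2 odd-degree vertices (2, 4).
Eulerian path exists (starting and ending at the odd-degree vertices), but no Eulerian circuit.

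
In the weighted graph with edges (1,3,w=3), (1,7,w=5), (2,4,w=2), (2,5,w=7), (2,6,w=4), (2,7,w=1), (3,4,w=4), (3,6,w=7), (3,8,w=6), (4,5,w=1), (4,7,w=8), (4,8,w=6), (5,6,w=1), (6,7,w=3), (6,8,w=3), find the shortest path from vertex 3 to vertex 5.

Step 1: Build adjacency list with weights:
  1: 3(w=3), 7(w=5)
  2: 4(w=2), 5(w=7), 6(w=4), 7(w=1)
  3: 1(w=3), 4(w=4), 6(w=7), 8(w=6)
  4: 2(w=2), 3(w=4), 5(w=1), 7(w=8), 8(w=6)
  5: 2(w=7), 4(w=1), 6(w=1)
  6: 2(w=4), 3(w=7), 5(w=1), 7(w=3), 8(w=3)
  7: 1(w=5), 2(w=1), 4(w=8), 6(w=3)
  8: 3(w=6), 4(w=6), 6(w=3)

Step 2: Apply Dijkstra's algorithm from vertex 3:
  Visit vertex 3 (distance=0)
    Update dist[1] = 3
    Update dist[4] = 4
    Update dist[6] = 7
    Update dist[8] = 6
  Visit vertex 1 (distance=3)
    Update dist[7] = 8
  Visit vertex 4 (distance=4)
    Update dist[2] = 6
    Update dist[5] = 5
  Visit vertex 5 (distance=5)
    Update dist[6] = 6

Step 3: Shortest path: 3 -> 4 -> 5
Total weight: 4 + 1 = 5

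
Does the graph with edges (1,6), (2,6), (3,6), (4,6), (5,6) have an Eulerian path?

Step 1: Find the degree of each vertex:
  deg(1) = 1
  deg(2) = 1
  deg(3) = 1
  deg(4) = 1
  deg(5) = 1
  deg(6) = 5

Step 2: Count vertices with odd degree:
  Odd-degree vertices: 1, 2, 3, 4, 5, 6 (6 total)

Step 3: Apply Euler's theorem:
  - Eulerian circuit exists iff graph is connected and all vertices have even degree
  - Eulerian path exists iff graph is connected and has 0 or 2 odd-degree vertices

Graph has 6 odd-degree vertices (need 0 or 2).
Neither Eulerian path nor Eulerian circuit exists.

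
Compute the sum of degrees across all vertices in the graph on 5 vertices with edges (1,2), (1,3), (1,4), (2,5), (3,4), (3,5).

Step 1: Count edges incident to each vertex:
  deg(1) = 3 (neighbors: 2, 3, 4)
  deg(2) = 2 (neighbors: 1, 5)
  deg(3) = 3 (neighbors: 1, 4, 5)
  deg(4) = 2 (neighbors: 1, 3)
  deg(5) = 2 (neighbors: 2, 3)

Step 2: Sum all degrees:
  3 + 2 + 3 + 2 + 2 = 12

Verification: sum of degrees = 2 * |E| = 2 * 6 = 12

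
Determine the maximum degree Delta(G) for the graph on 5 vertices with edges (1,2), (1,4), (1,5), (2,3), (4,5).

Step 1: Count edges incident to each vertex:
  deg(1) = 3 (neighbors: 2, 4, 5)
  deg(2) = 2 (neighbors: 1, 3)
  deg(3) = 1 (neighbors: 2)
  deg(4) = 2 (neighbors: 1, 5)
  deg(5) = 2 (neighbors: 1, 4)

Step 2: Find maximum:
  max(3, 2, 1, 2, 2) = 3 (vertex 1)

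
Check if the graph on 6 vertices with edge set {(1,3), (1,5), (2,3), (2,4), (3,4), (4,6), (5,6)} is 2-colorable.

Step 1: Attempt 2-coloring using BFS:
  Start at vertex 1, assign color 0
  Color vertex 3 with color 1 (neighbor of 1)
  Color vertex 5 with color 1 (neighbor of 1)
  Color vertex 2 with color 0 (neighbor of 3)
  Color vertex 4 with color 0 (neighbor of 3)
  Color vertex 6 with color 0 (neighbor of 5)

Step 2: Conflict found! Vertices 2 and 4 are adjacent but have the same color.
This means the graph contains an odd cycle.

The graph is NOT bipartite.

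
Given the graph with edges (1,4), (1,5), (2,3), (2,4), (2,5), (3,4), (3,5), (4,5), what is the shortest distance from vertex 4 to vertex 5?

Step 1: Build adjacency list:
  1: 4, 5
  2: 3, 4, 5
  3: 2, 4, 5
  4: 1, 2, 3, 5
  5: 1, 2, 3, 4

Step 2: BFS from vertex 4 to find shortest path to 5:
  vertex 1 reached at distance 1
  vertex 2 reached at distance 1
  vertex 3 reached at distance 1
  vertex 5 reached at distance 1

Step 3: Shortest path: 4 -> 5
Path length: 1 edge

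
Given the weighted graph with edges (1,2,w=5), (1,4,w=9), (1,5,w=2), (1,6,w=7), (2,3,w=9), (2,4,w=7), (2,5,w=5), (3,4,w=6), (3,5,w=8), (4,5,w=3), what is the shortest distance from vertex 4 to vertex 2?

Step 1: Build adjacency list with weights:
  1: 2(w=5), 4(w=9), 5(w=2), 6(w=7)
  2: 1(w=5), 3(w=9), 4(w=7), 5(w=5)
  3: 2(w=9), 4(w=6), 5(w=8)
  4: 1(w=9), 2(w=7), 3(w=6), 5(w=3)
  5: 1(w=2), 2(w=5), 3(w=8), 4(w=3)
  6: 1(w=7)

Step 2: Apply Dijkstra's algorithm from vertex 4:
  Visit vertex 4 (distance=0)
    Update dist[1] = 9
    Update dist[2] = 7
    Update dist[3] = 6
    Update dist[5] = 3
  Visit vertex 5 (distance=3)
    Update dist[1] = 5
  Visit vertex 1 (distance=5)
    Update dist[6] = 12
  Visit vertex 3 (distance=6)
  Visit vertex 2 (distance=7)

Step 3: Shortest path: 4 -> 2
Total weight: 7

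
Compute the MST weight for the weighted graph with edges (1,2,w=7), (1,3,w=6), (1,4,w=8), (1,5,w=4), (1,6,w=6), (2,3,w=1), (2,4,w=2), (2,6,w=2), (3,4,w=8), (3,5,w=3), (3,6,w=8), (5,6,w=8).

Apply Kruskal's algorithm (sort edges by weight, add if no cycle):

Sorted edges by weight:
  (2,3) w=1
  (2,4) w=2
  (2,6) w=2
  (3,5) w=3
  (1,5) w=4
  (1,6) w=6
  (1,3) w=6
  (1,2) w=7
  (1,4) w=8
  (3,4) w=8
  (3,6) w=8
  (5,6) w=8

Add edge (2,3) w=1 -- no cycle. Running total: 1
Add edge (2,4) w=2 -- no cycle. Running total: 3
Add edge (2,6) w=2 -- no cycle. Running total: 5
Add edge (3,5) w=3 -- no cycle. Running total: 8
Add edge (1,5) w=4 -- no cycle. Running total: 12

MST edges: (2,3,w=1), (2,4,w=2), (2,6,w=2), (3,5,w=3), (1,5,w=4)
Total MST weight: 1 + 2 + 2 + 3 + 4 = 12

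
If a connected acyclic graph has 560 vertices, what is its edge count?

A tree on n vertices always has exactly n - 1 edges.
For n = 560: edges = 560 - 1 = 559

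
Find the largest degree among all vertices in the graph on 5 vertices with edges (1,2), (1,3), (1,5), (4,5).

Step 1: Count edges incident to each vertex:
  deg(1) = 3 (neighbors: 2, 3, 5)
  deg(2) = 1 (neighbors: 1)
  deg(3) = 1 (neighbors: 1)
  deg(4) = 1 (neighbors: 5)
  deg(5) = 2 (neighbors: 1, 4)

Step 2: Find maximum:
  max(3, 1, 1, 1, 2) = 3 (vertex 1)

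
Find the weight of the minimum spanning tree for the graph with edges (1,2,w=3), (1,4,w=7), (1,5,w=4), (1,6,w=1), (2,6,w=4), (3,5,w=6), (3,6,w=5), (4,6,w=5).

Apply Kruskal's algorithm (sort edges by weight, add if no cycle):

Sorted edges by weight:
  (1,6) w=1
  (1,2) w=3
  (1,5) w=4
  (2,6) w=4
  (3,6) w=5
  (4,6) w=5
  (3,5) w=6
  (1,4) w=7

Add edge (1,6) w=1 -- no cycle. Running total: 1
Add edge (1,2) w=3 -- no cycle. Running total: 4
Add edge (1,5) w=4 -- no cycle. Running total: 8
Skip edge (2,6) w=4 -- would create cycle
Add edge (3,6) w=5 -- no cycle. Running total: 13
Add edge (4,6) w=5 -- no cycle. Running total: 18

MST edges: (1,6,w=1), (1,2,w=3), (1,5,w=4), (3,6,w=5), (4,6,w=5)
Total MST weight: 1 + 3 + 4 + 5 + 5 = 18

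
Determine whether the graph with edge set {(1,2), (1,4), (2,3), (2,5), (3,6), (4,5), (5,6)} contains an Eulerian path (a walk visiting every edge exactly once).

Step 1: Find the degree of each vertex:
  deg(1) = 2
  deg(2) = 3
  deg(3) = 2
  deg(4) = 2
  deg(5) = 3
  deg(6) = 2

Step 2: Count vertices with odd degree:
  Odd-degree vertices: 2, 5 (2 total)

Step 3: Apply Euler's theorem:
  - Eulerian circuit exists iff graph is connected and all vertices have even degree
  - Eulerian path exists iff graph is connected and has 0 or 2 odd-degree vertices

Graph is connected with exactly 2 odd-degree vertices (2, 5).
Eulerian path exists (starting and ending at the odd-degree vertices), but no Eulerian circuit.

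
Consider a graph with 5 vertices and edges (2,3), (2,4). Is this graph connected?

Step 1: Build adjacency list from edges:
  1: (none)
  2: 3, 4
  3: 2
  4: 2
  5: (none)

Step 2: Run BFS/DFS from vertex 1:
  Visited: {1}
  Reached 1 of 5 vertices

Step 3: Only 1 of 5 vertices reached. Graph is disconnected.
Connected components: {1}, {2, 3, 4}, {5}
Answer: No, the graph is not connected (3 components).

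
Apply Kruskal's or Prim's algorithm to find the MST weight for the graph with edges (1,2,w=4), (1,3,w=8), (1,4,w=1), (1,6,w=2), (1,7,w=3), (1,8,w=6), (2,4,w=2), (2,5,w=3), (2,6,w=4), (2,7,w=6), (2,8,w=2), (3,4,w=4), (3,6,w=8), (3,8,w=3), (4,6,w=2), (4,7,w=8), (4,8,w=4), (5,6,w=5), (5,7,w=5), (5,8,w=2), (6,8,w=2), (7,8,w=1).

Apply Kruskal's algorithm (sort edges by weight, add if no cycle):

Sorted edges by weight:
  (1,4) w=1
  (7,8) w=1
  (1,6) w=2
  (2,4) w=2
  (2,8) w=2
  (4,6) w=2
  (5,8) w=2
  (6,8) w=2
  (1,7) w=3
  (2,5) w=3
  (3,8) w=3
  (1,2) w=4
  (2,6) w=4
  (3,4) w=4
  (4,8) w=4
  (5,6) w=5
  (5,7) w=5
  (1,8) w=6
  (2,7) w=6
  (1,3) w=8
  (3,6) w=8
  (4,7) w=8

Add edge (1,4) w=1 -- no cycle. Running total: 1
Add edge (7,8) w=1 -- no cycle. Running total: 2
Add edge (1,6) w=2 -- no cycle. Running total: 4
Add edge (2,4) w=2 -- no cycle. Running total: 6
Add edge (2,8) w=2 -- no cycle. Running total: 8
Skip edge (4,6) w=2 -- would create cycle
Add edge (5,8) w=2 -- no cycle. Running total: 10
Skip edge (6,8) w=2 -- would create cycle
Skip edge (1,7) w=3 -- would create cycle
Skip edge (2,5) w=3 -- would create cycle
Add edge (3,8) w=3 -- no cycle. Running total: 13

MST edges: (1,4,w=1), (7,8,w=1), (1,6,w=2), (2,4,w=2), (2,8,w=2), (5,8,w=2), (3,8,w=3)
Total MST weight: 1 + 1 + 2 + 2 + 2 + 2 + 3 = 13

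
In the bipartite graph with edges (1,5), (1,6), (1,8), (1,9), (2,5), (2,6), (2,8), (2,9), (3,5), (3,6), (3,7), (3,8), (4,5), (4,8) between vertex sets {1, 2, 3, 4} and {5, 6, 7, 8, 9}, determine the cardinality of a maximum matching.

Step 1: List the neighbors of each left vertex:
  1: 5, 6, 8, 9
  2: 5, 6, 8, 9
  3: 5, 6, 7, 8
  4: 5, 8

Step 2: Greedily match left vertices, then look for augmenting paths:
  Match 1 -- 5
  Match 2 -- 6
  Match 3 -- 7
  Match 4 -- 8
  No augmenting path remains.

Step 3: Verify this is maximum:
  Matching size 4 = min(|L|, |R|) = min(4, 5), which is an upper bound, so this matching is maximum.

Maximum matching: {(1,5), (2,6), (3,7), (4,8)}
Size: 4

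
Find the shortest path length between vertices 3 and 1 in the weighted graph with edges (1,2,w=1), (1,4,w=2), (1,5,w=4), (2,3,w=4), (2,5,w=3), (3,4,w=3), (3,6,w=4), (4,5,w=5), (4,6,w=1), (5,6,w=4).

Step 1: Build adjacency list with weights:
  1: 2(w=1), 4(w=2), 5(w=4)
  2: 1(w=1), 3(w=4), 5(w=3)
  3: 2(w=4), 4(w=3), 6(w=4)
  4: 1(w=2), 3(w=3), 5(w=5), 6(w=1)
  5: 1(w=4), 2(w=3), 4(w=5), 6(w=4)
  6: 3(w=4), 4(w=1), 5(w=4)

Step 2: Apply Dijkstra's algorithm from vertex 3:
  Visit vertex 3 (distance=0)
    Update dist[2] = 4
    Update dist[4] = 3
    Update dist[6] = 4
  Visit vertex 4 (distance=3)
    Update dist[1] = 5
    Update dist[5] = 8
  Visit vertex 2 (distance=4)
    Update dist[5] = 7
  Visit vertex 6 (distance=4)
  Visit vertex 1 (distance=5)

Step 3: Shortest path: 3 -> 4 -> 1
Total weight: 3 + 2 = 5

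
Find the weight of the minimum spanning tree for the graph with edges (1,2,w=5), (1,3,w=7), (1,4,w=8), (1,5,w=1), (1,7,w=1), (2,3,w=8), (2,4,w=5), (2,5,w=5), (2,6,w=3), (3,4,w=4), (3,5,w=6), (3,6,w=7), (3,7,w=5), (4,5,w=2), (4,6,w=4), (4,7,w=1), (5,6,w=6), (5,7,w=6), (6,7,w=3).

Apply Kruskal's algorithm (sort edges by weight, add if no cycle):

Sorted edges by weight:
  (1,7) w=1
  (1,5) w=1
  (4,7) w=1
  (4,5) w=2
  (2,6) w=3
  (6,7) w=3
  (3,4) w=4
  (4,6) w=4
  (1,2) w=5
  (2,5) w=5
  (2,4) w=5
  (3,7) w=5
  (3,5) w=6
  (5,6) w=6
  (5,7) w=6
  (1,3) w=7
  (3,6) w=7
  (1,4) w=8
  (2,3) w=8

Add edge (1,7) w=1 -- no cycle. Running total: 1
Add edge (1,5) w=1 -- no cycle. Running total: 2
Add edge (4,7) w=1 -- no cycle. Running total: 3
Skip edge (4,5) w=2 -- would create cycle
Add edge (2,6) w=3 -- no cycle. Running total: 6
Add edge (6,7) w=3 -- no cycle. Running total: 9
Add edge (3,4) w=4 -- no cycle. Running total: 13

MST edges: (1,7,w=1), (1,5,w=1), (4,7,w=1), (2,6,w=3), (6,7,w=3), (3,4,w=4)
Total MST weight: 1 + 1 + 1 + 3 + 3 + 4 = 13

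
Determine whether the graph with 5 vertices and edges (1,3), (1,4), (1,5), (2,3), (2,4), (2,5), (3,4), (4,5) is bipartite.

Step 1: Attempt 2-coloring using BFS:
  Start at vertex 1, assign color 0
  Color vertex 3 with color 1 (neighbor of 1)
  Color vertex 4 with color 1 (neighbor of 1)
  Color vertex 5 with color 1 (neighbor of 1)
  Color vertex 2 with color 0 (neighbor of 3)

Step 2: Conflict found! Vertices 3 and 4 are adjacent but have the same color.
This means the graph contains an odd cycle.

The graph is NOT bipartite.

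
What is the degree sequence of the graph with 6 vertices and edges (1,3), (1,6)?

Step 1: Count edges incident to each vertex:
  deg(1) = 2 (neighbors: 3, 6)
  deg(2) = 0 (neighbors: none)
  deg(3) = 1 (neighbors: 1)
  deg(4) = 0 (neighbors: none)
  deg(5) = 0 (neighbors: none)
  deg(6) = 1 (neighbors: 1)

Step 2: Sort degrees in non-increasing order:
  Degrees: [2, 0, 1, 0, 0, 1] -> sorted: [2, 1, 1, 0, 0, 0]

Degree sequence: [2, 1, 1, 0, 0, 0]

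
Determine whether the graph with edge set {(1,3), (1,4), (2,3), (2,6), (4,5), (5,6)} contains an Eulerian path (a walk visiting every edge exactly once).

Step 1: Find the degree of each vertex:
  deg(1) = 2
  deg(2) = 2
  deg(3) = 2
  deg(4) = 2
  deg(5) = 2
  deg(6) = 2

Step 2: Count vertices with odd degree:
  All vertices have even degree (0 odd-degree vertices)

Step 3: Apply Euler's theorem:
  - Eulerian circuit exists iff graph is connected and all vertices have even degree
  - Eulerian path exists iff graph is connected and has 0 or 2 odd-degree vertices

Graph is connected with 0 odd-degree vertices.
Both Eulerian circuit and Eulerian path exist.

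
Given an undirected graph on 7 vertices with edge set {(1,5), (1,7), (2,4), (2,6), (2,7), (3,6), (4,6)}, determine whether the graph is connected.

Step 1: Build adjacency list from edges:
  1: 5, 7
  2: 4, 6, 7
  3: 6
  4: 2, 6
  5: 1
  6: 2, 3, 4
  7: 1, 2

Step 2: Run BFS/DFS from vertex 1:
  Visited: {1, 5, 7, 2, 4, 6, 3}
  Reached 7 of 7 vertices

Step 3: All 7 vertices reached from vertex 1, so the graph is connected.
Answer: Yes, the graph is connected.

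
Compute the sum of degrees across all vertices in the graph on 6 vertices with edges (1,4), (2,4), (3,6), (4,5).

Step 1: Count edges incident to each vertex:
  deg(1) = 1 (neighbors: 4)
  deg(2) = 1 (neighbors: 4)
  deg(3) = 1 (neighbors: 6)
  deg(4) = 3 (neighbors: 1, 2, 5)
  deg(5) = 1 (neighbors: 4)
  deg(6) = 1 (neighbors: 3)

Step 2: Sum all degrees:
  1 + 1 + 1 + 3 + 1 + 1 = 8

Verification: sum of degrees = 2 * |E| = 2 * 4 = 8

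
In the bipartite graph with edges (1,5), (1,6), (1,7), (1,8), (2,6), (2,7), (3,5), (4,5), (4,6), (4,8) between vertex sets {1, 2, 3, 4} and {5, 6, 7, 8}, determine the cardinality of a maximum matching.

Step 1: List the neighbors of each left vertex:
  1: 5, 6, 7, 8
  2: 6, 7
  3: 5
  4: 5, 6, 8

Step 2: Greedily match left vertices, then look for augmenting paths:
  Match 1 -- 7
  Match 2 -- 6
  Match 3 -- 5
  Match 4 -- 8
  No augmenting path remains.

Step 3: Verify this is maximum:
  Matching size 4 = min(|L|, |R|) = min(4, 4), which is an upper bound, so this matching is maximum.

Maximum matching: {(1,7), (2,6), (3,5), (4,8)}
Size: 4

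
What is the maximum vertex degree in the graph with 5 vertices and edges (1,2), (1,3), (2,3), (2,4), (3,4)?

Step 1: Count edges incident to each vertex:
  deg(1) = 2 (neighbors: 2, 3)
  deg(2) = 3 (neighbors: 1, 3, 4)
  deg(3) = 3 (neighbors: 1, 2, 4)
  deg(4) = 2 (neighbors: 2, 3)
  deg(5) = 0 (neighbors: none)

Step 2: Find maximum:
  max(2, 3, 3, 2, 0) = 3 (vertex 2)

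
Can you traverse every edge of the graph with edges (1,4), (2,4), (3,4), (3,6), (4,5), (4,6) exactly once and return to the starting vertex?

Step 1: Find the degree of each vertex:
  deg(1) = 1
  deg(2) = 1
  deg(3) = 2
  deg(4) = 5
  deg(5) = 1
  deg(6) = 2

Step 2: Count vertices with odd degree:
  Odd-degree vertices: 1, 2, 4, 5 (4 total)

Step 3: Apply Euler's theorem:
  - Eulerian circuit exists iff graph is connected and all vertices have even degree
  - Eulerian path exists iff graph is connected and has 0 or 2 odd-degree vertices

Graph has 4 odd-degree vertices (need 0 or 2).
Neither Eulerian path nor Eulerian circuit exists.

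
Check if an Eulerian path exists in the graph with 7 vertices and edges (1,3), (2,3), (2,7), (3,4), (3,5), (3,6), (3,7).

Step 1: Find the degree of each vertex:
  deg(1) = 1
  deg(2) = 2
  deg(3) = 6
  deg(4) = 1
  deg(5) = 1
  deg(6) = 1
  deg(7) = 2

Step 2: Count vertices with odd degree:
  Odd-degree vertices: 1, 4, 5, 6 (4 total)

Step 3: Apply Euler's theorem:
  - Eulerian circuit exists iff graph is connected and all vertices have even degree
  - Eulerian path exists iff graph is connected and has 0 or 2 odd-degree vertices

Graph has 4 odd-degree vertices (need 0 or 2).
Neither Eulerian path nor Eulerian circuit exists.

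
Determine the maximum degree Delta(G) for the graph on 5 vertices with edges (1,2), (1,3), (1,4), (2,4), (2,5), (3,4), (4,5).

Step 1: Count edges incident to each vertex:
  deg(1) = 3 (neighbors: 2, 3, 4)
  deg(2) = 3 (neighbors: 1, 4, 5)
  deg(3) = 2 (neighbors: 1, 4)
  deg(4) = 4 (neighbors: 1, 2, 3, 5)
  deg(5) = 2 (neighbors: 2, 4)

Step 2: Find maximum:
  max(3, 3, 2, 4, 2) = 4 (vertex 4)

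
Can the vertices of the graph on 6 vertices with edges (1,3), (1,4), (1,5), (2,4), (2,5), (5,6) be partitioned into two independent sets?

Step 1: Attempt 2-coloring using BFS:
  Start at vertex 1, assign color 0
  Color vertex 3 with color 1 (neighbor of 1)
  Color vertex 4 with color 1 (neighbor of 1)
  Color vertex 5 with color 1 (neighbor of 1)
  Color vertex 2 with color 0 (neighbor of 4)
  Color vertex 6 with color 0 (neighbor of 5)

Step 2: 2-coloring succeeded. No conflicts found.
  Set A (color 0): {1, 2, 6}
  Set B (color 1): {3, 4, 5}

The graph is bipartite with partition {1, 2, 6}, {3, 4, 5}.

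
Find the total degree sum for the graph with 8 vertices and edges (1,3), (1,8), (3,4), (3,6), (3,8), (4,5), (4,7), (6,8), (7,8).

Step 1: Count edges incident to each vertex:
  deg(1) = 2 (neighbors: 3, 8)
  deg(2) = 0 (neighbors: none)
  deg(3) = 4 (neighbors: 1, 4, 6, 8)
  deg(4) = 3 (neighbors: 3, 5, 7)
  deg(5) = 1 (neighbors: 4)
  deg(6) = 2 (neighbors: 3, 8)
  deg(7) = 2 (neighbors: 4, 8)
  deg(8) = 4 (neighbors: 1, 3, 6, 7)

Step 2: Sum all degrees:
  2 + 0 + 4 + 3 + 1 + 2 + 2 + 4 = 18

Verification: sum of degrees = 2 * |E| = 2 * 9 = 18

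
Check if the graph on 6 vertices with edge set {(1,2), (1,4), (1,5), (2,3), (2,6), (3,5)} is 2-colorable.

Step 1: Attempt 2-coloring using BFS:
  Start at vertex 1, assign color 0
  Color vertex 2 with color 1 (neighbor of 1)
  Color vertex 4 with color 1 (neighbor of 1)
  Color vertex 5 with color 1 (neighbor of 1)
  Color vertex 3 with color 0 (neighbor of 2)
  Color vertex 6 with color 0 (neighbor of 2)

Step 2: 2-coloring succeeded. No conflicts found.
  Set A (color 0): {1, 3, 6}
  Set B (color 1): {2, 4, 5}

The graph is bipartite with partition {1, 3, 6}, {2, 4, 5}.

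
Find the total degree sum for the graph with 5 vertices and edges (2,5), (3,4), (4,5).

Step 1: Count edges incident to each vertex:
  deg(1) = 0 (neighbors: none)
  deg(2) = 1 (neighbors: 5)
  deg(3) = 1 (neighbors: 4)
  deg(4) = 2 (neighbors: 3, 5)
  deg(5) = 2 (neighbors: 2, 4)

Step 2: Sum all degrees:
  0 + 1 + 1 + 2 + 2 = 6

Verification: sum of degrees = 2 * |E| = 2 * 3 = 6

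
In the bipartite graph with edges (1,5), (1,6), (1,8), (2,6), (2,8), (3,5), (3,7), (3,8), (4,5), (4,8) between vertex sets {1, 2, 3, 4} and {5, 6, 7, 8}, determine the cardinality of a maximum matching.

Step 1: List the neighbors of each left vertex:
  1: 5, 6, 8
  2: 6, 8
  3: 5, 7, 8
  4: 5, 8

Step 2: Greedily match left vertices, then look for augmenting paths:
  Match 1 -- 5
  Match 2 -- 6
  Match 3 -- 7
  Match 4 -- 8
  No augmenting path remains.

Step 3: Verify this is maximum:
  Matching size 4 = min(|L|, |R|) = min(4, 4), which is an upper bound, so this matching is maximum.

Maximum matching: {(1,5), (2,6), (3,7), (4,8)}
Size: 4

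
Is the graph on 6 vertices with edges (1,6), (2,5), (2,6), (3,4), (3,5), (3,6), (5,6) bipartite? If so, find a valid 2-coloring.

Step 1: Attempt 2-coloring using BFS:
  Start at vertex 1, assign color 0
  Color vertex 6 with color 1 (neighbor of 1)
  Color vertex 2 with color 0 (neighbor of 6)
  Color vertex 3 with color 0 (neighbor of 6)
  Color vertex 5 with color 0 (neighbor of 6)

Step 2: Conflict found! Vertices 2 and 5 are adjacent but have the same color.
This means the graph contains an odd cycle.

The graph is NOT bipartite.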